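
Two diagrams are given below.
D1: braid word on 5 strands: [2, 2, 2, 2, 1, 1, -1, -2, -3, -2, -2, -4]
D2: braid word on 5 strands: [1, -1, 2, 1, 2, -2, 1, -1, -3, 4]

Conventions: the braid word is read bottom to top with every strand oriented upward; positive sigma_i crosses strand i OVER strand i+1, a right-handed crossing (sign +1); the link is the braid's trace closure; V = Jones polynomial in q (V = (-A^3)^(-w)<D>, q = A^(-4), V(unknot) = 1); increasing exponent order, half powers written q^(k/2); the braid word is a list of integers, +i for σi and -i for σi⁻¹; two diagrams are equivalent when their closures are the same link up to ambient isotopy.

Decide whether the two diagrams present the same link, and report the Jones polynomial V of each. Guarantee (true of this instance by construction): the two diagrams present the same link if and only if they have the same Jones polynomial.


equivalent: yes
V(D1) = 1  (w 0, c 12, <D> = 1)
V(D2) = 1  (w +2, c 10, <D> = A^6)
why: from 12 to 10 crossings by R-moves: one link, two diagrams


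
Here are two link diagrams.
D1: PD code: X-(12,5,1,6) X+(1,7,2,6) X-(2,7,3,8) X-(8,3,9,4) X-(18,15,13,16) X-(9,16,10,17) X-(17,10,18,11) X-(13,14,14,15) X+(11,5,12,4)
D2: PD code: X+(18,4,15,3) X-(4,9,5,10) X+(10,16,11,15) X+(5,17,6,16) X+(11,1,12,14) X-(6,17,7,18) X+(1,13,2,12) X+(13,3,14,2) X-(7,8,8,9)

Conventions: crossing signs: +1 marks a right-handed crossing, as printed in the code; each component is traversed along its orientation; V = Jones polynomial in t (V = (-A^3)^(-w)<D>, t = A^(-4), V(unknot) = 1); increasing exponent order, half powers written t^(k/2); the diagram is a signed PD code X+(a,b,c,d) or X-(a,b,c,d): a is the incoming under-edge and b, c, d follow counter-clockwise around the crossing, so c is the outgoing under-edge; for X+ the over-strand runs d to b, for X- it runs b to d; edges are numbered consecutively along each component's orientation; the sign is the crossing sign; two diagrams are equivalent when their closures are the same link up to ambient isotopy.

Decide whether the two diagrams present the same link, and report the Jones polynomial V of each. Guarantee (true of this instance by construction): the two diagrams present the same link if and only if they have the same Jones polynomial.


same link: no
V(D1) = -t^(-5/2) - t^(-1/2)  [9 crossings, <D> = A^-13 + A^-5, w = -5]
V(D2) = -t^(3/2) - 2t^(7/2) + t^(9/2) - t^(11/2) + t^(13/2)  [9 crossings, <D> = -A^-17 + A^-13 - A^-9 + 2A^-5 + A^3, w = +3]
insight: V(t) takes 2 values over 2 diagrams, fixing the grouping


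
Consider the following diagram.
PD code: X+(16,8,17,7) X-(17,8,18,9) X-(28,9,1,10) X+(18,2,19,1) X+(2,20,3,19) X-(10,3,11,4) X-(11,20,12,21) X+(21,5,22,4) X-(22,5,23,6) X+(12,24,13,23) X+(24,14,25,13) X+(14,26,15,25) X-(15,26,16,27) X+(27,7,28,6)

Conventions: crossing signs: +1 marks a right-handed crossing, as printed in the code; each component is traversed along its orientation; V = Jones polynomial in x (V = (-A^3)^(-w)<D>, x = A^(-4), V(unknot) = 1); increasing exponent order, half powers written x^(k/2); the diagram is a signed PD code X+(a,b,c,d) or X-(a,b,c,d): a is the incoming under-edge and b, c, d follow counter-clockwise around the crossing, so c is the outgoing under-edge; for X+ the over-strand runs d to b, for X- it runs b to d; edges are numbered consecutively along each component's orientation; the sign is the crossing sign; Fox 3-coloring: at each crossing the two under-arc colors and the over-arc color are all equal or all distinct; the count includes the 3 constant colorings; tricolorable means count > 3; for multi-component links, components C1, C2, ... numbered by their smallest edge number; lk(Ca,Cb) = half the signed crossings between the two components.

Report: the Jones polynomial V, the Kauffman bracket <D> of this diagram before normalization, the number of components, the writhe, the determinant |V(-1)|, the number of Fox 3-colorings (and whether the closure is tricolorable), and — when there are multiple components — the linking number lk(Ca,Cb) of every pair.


V(x) = x + x^3 - x^4
bracket: -A^-10 + A^-6 + A^2, w = +2
1 component, writhe +2, over 14 crossings
det 3, colorings 9 of 3^14 — tricolorable
observation: w = +2 (over 14 crossings) is diagram-only; (-A^3)^(-2) removes it from V


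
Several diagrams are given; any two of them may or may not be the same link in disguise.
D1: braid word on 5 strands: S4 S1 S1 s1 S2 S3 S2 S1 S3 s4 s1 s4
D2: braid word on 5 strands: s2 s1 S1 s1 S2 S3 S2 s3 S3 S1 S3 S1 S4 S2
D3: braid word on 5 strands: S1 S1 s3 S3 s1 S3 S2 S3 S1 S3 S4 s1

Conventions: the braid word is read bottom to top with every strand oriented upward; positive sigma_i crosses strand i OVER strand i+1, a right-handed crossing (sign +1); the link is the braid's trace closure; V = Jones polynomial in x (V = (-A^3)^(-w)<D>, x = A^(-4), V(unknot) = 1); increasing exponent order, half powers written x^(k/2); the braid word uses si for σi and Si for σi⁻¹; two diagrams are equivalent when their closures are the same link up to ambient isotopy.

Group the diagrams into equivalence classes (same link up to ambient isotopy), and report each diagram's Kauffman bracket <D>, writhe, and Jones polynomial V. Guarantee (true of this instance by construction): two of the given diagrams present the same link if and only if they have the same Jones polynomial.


grouping into links: {D1, D2, D3}
V(D1) = -x^-4 + x^-3 + x^-1  (w -4, c 12, <D> = A^-8 + 1 - A^4)
V(D2) = -x^-4 + x^-3 + x^-1  [14 crossings, <D> = A^-14 + A^-6 - A^-2, w = -6]
V(D3) = -x^-4 + x^-3 + x^-1  [12 crossings, <D> = A^-14 + A^-6 - A^-2, w = -6]
why: all 3 diagrams share one V(x), hence one class


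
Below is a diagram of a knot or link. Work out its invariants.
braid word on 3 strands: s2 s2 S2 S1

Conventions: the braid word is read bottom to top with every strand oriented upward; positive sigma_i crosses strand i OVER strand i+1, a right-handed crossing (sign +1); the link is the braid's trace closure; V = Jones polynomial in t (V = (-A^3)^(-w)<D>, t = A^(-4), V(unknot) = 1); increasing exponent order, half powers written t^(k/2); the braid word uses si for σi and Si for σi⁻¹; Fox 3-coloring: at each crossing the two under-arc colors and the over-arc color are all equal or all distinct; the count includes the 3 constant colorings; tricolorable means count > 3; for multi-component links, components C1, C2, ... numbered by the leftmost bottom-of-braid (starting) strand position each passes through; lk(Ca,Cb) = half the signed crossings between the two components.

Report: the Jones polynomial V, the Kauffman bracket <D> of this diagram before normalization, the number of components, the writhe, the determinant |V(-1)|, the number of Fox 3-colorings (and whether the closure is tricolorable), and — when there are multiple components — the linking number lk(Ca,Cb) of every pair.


Jones polynomial: V(t) = 1
<D> = 1; writhe 0
components 1, writhe 0 (4 crossings)
3-colorings: 3 of 3^4, det 1 — not tricolorable
note: w = 0 (over 4 crossings) is diagram-only; (-A^3)^(0) removes it from V


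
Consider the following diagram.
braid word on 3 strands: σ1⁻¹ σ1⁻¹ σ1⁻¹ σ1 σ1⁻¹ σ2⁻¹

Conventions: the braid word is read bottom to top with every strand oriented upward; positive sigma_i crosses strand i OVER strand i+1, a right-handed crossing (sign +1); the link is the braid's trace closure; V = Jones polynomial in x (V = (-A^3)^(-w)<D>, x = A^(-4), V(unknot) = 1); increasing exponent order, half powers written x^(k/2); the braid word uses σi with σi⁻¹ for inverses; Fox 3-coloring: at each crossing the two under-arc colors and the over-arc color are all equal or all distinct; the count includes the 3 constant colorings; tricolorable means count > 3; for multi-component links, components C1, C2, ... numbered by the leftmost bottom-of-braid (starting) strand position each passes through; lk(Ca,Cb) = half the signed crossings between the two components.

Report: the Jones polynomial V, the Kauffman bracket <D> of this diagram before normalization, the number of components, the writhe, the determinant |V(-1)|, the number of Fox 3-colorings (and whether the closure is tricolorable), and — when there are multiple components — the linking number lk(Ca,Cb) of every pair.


Jones polynomial: V(x) = -x^-4 + x^-3 + x^-1
<D> = A^-8 + 1 - A^4; writhe -4
components 1, writhe -4 (6 crossings)
3-colorings: 9 of 3^6, det 3 — tricolorable
note: the span of V is 3, forcing >= 3 crossings in any diagram


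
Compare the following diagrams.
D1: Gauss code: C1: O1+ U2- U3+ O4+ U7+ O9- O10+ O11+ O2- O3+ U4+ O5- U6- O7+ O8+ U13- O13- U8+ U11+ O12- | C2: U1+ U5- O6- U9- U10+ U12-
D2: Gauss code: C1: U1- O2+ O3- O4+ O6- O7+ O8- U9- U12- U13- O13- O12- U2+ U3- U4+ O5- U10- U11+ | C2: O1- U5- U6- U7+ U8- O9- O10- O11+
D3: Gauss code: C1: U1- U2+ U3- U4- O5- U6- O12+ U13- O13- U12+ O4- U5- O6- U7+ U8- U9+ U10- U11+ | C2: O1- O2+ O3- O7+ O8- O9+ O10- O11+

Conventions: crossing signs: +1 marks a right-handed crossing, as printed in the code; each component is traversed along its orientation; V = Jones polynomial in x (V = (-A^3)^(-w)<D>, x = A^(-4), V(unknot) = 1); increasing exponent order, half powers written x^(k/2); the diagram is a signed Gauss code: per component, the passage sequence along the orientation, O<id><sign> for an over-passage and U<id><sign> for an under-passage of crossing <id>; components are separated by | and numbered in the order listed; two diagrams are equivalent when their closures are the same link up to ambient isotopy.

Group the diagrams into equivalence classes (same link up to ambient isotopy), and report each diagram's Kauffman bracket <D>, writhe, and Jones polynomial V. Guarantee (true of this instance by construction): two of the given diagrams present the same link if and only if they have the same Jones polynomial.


grouping into links: {D1} | {D2} | {D3}
V(D1) = -x^(-3/2) - 2x^(1/2) + x^(3/2) - x^(5/2) + x^(7/2)  (w +1, c 13, <D> = -A^-11 + A^-7 - A^-3 + 2A + A^9)
V(D2) = -x^(-9/2) - x^(-5/2) + x^(-3/2) - x^(-1/2)  [13 crossings, <D> = A^-13 - A^-9 + A^-5 + A^3, w = -5]
D3 (bracket A^-7 + A^-3 + A - A^9; 13 crossings at w = -3): V = x^(-9/2) - x^(-5/2) - x^(-3/2) - x^(-1/2)
why: 3 classes among 3 diagrams; unequal V(x) rules out equality


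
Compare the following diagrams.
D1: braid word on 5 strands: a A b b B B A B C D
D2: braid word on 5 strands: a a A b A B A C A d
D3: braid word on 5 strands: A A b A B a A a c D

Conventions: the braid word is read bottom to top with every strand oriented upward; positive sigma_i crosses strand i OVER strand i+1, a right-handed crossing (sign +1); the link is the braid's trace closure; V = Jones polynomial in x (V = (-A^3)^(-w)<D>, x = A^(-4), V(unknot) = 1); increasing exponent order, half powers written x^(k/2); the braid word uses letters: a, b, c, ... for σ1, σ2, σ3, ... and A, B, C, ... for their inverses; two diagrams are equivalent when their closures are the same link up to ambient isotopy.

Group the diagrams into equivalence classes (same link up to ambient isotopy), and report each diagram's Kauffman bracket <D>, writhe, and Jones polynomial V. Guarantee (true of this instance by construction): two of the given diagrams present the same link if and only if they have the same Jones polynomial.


grouping into links: {D1, D2, D3}
V(D1) = 1  (w -4, c 10, <D> = A^-12)
V(D2) = 1  (w -2, c 10, <D> = A^-6)
D3 (bracket A^-6; 10 crossings at w = -2): V = 1
why: one V(x) for all 3 diagrams — one class (guaranteed)


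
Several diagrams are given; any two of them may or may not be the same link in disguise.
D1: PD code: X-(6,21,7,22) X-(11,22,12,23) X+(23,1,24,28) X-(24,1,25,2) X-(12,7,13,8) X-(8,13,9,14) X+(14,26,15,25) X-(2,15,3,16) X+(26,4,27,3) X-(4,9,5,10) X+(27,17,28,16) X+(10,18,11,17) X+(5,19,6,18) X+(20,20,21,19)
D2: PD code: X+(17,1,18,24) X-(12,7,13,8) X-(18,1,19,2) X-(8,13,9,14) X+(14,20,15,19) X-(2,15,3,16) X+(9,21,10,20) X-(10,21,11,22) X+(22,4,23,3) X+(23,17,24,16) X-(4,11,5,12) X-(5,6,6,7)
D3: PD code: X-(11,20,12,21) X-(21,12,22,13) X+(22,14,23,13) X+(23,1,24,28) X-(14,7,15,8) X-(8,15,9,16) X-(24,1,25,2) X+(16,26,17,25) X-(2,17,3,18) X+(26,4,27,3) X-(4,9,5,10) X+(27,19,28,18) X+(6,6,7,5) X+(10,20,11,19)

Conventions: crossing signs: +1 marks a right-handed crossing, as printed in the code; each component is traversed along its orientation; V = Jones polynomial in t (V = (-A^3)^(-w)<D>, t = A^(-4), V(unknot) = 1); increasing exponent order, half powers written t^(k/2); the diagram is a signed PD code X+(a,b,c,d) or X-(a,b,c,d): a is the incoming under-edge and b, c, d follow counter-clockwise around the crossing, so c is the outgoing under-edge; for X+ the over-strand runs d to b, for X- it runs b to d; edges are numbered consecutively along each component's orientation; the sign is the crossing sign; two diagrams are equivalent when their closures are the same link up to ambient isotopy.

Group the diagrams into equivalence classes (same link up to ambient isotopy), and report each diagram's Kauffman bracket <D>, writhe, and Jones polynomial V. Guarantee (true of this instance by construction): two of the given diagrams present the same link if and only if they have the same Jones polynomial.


grouping into links: {D1, D2, D3}
V(D1) = -t^-4 + t^-3 + t^-1  (w 0, c 14, <D> = A^4 + A^12 - A^16)
V(D2) = -t^-4 + t^-3 + t^-1  [12 crossings, <D> = A^-2 + A^6 - A^10, w = -2]
V(D3) = -t^-4 + t^-3 + t^-1  [14 crossings, <D> = A^4 + A^12 - A^16, w = 0]
why: all 3 diagrams share one V(t), hence one class


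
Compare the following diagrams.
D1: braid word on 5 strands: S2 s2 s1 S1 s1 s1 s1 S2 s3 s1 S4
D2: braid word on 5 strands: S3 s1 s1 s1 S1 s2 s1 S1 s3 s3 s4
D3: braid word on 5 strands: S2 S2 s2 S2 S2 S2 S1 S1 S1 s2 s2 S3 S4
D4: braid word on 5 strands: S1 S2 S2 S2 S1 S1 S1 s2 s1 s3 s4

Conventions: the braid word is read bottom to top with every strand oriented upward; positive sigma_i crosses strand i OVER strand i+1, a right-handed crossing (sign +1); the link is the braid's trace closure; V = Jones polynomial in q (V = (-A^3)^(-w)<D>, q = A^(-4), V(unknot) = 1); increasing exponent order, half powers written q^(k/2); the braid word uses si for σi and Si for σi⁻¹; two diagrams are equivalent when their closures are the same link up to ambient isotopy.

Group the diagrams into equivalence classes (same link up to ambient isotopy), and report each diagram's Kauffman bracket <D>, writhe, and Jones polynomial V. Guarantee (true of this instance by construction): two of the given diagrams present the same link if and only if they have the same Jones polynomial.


classes: {D1} | {D2} | {D3, D4}
V(D1) = -q^(3/2) - q^(7/2) + q^(9/2) - q^(11/2)  [11 crossings, <D> = A^-13 - A^-9 + A^-5 + A^3, w = +3]
D2 (bracket A^5 + A^13; 11 crossings at w = +5): V = -q^(1/2) - q^(5/2)
V(D3) = q^(-13/2) - q^(-11/2) + q^(-9/2) - 2q^(-7/2) - q^(-3/2)  [13 crossings, <D> = A^-15 + 2A^-7 - A^-3 + A - A^5, w = -7]
V(D4) = q^(-13/2) - q^(-11/2) + q^(-9/2) - 2q^(-7/2) - q^(-3/2)  [11 crossings, <D> = A^-3 + 2A^5 - A^9 + A^13 - A^17, w = -3]
note: comparing 4 Jones polynomials yields 3 groups


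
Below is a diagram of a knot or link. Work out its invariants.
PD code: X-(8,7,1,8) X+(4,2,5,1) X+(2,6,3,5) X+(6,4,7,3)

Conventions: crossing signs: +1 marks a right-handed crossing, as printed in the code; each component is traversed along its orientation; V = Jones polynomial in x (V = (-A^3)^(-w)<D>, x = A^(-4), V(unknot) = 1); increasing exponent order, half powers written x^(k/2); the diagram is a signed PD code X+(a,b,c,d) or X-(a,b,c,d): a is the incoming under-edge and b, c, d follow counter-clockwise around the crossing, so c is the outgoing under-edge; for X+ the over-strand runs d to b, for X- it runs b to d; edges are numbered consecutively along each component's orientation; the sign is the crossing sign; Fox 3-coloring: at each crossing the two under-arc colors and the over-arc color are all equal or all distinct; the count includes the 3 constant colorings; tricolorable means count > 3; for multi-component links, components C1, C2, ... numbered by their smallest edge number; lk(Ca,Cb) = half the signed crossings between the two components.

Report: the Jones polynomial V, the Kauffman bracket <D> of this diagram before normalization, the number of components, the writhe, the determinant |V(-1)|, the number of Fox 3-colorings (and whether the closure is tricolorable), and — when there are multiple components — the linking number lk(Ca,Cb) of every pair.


V(x) = x + x^3 - x^4
bracket: -A^-10 + A^-6 + A^2, w = +2
1 component, writhe +2, over 4 crossings
det 3, colorings 9 of 3^4 — tricolorable
observation: |V(-1)| = 3: so tricolorable, since 3 divides 3


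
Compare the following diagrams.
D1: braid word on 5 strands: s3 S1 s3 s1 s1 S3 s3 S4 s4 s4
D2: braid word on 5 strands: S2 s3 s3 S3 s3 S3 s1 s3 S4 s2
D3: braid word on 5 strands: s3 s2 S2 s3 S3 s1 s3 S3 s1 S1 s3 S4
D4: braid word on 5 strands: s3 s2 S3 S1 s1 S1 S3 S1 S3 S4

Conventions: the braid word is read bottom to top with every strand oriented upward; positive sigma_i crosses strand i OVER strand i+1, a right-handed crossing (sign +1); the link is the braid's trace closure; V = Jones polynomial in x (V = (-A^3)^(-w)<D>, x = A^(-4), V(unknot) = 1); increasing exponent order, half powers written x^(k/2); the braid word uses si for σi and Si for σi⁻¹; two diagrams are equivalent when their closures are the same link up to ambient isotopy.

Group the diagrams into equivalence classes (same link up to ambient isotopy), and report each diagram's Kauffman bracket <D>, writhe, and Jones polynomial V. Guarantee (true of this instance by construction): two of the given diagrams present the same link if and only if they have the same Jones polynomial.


equivalence classes: {D1, D2, D3} | {D4}
D1 (bracket 1 + A^4 + A^8 + A^12; 10 crossings at w = +4): V = 1 + x + x^2 + x^3
V(D2) = 1 + x + x^2 + x^3  [10 crossings, <D> = A^-6 + A^-2 + A^2 + A^6, w = +2]
V(D3) = 1 + x + x^2 + x^3  [12 crossings, <D> = A^-6 + A^-2 + A^2 + A^6, w = +2]
V(D4) = x^-5 + 2x^-3 + x^-1  [10 crossings, <D> = A^-8 + 2 + A^8, w = -4]
key observation: 2 classes among 4 diagrams; unequal V(x) rules out equality


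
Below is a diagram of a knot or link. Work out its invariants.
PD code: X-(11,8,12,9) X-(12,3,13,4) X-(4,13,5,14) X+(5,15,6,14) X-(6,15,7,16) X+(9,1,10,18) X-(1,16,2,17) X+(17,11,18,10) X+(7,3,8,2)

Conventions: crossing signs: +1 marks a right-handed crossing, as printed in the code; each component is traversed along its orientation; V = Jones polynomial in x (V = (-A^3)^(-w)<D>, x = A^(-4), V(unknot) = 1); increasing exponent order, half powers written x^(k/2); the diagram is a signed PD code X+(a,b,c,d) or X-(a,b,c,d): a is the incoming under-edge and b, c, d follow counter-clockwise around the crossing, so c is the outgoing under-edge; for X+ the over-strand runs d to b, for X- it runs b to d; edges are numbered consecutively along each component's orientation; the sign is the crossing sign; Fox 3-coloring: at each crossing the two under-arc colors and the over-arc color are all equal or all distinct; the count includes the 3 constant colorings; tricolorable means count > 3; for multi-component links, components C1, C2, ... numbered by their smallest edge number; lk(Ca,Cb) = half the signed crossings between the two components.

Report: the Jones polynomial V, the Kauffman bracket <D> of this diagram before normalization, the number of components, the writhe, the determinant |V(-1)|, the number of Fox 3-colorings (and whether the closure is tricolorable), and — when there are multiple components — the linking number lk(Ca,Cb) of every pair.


Jones polynomial: V(x) = x^-4 - x^-3 + x^-2 - 2x^-1 + 2 - x + x^2
<D> = -A^-11 + A^-7 - 2A^-3 + 2A - A^5 + A^9 - A^13; writhe -1
components 1, writhe -1 (9 crossings)
3-colorings: 9 of 3^9, det 9 — tricolorable
note: the span of V is 6, forcing >= 6 crossings in any diagram


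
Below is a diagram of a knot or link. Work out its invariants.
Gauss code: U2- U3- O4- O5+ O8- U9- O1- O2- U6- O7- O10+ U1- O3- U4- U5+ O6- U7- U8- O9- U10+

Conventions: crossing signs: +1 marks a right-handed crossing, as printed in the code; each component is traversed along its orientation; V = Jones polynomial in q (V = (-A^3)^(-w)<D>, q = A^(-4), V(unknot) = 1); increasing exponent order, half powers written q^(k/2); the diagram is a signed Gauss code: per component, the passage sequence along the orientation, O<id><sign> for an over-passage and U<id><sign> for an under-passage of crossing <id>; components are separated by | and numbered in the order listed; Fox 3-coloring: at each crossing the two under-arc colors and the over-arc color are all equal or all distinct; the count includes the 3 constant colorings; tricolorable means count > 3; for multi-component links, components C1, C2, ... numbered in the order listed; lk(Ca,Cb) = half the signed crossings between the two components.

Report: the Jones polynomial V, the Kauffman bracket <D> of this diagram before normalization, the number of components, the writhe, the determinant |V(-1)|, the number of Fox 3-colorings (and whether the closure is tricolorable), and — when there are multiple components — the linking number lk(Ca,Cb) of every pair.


V = q^-8 - 2q^-7 + q^-6 - 2q^-5 + 2q^-4 + q^-2
<D> = A^-10 + 2A^-2 - 2A^2 + A^6 - 2A^10 + A^14 (w = -6)
1 component over 10 crossings, w = -6
27 Fox colorings among 3^10, |V(-1)| = 9: tricolorable
why: w = -6 (over 10 crossings) is diagram-only; (-A^3)^(6) removes it from V


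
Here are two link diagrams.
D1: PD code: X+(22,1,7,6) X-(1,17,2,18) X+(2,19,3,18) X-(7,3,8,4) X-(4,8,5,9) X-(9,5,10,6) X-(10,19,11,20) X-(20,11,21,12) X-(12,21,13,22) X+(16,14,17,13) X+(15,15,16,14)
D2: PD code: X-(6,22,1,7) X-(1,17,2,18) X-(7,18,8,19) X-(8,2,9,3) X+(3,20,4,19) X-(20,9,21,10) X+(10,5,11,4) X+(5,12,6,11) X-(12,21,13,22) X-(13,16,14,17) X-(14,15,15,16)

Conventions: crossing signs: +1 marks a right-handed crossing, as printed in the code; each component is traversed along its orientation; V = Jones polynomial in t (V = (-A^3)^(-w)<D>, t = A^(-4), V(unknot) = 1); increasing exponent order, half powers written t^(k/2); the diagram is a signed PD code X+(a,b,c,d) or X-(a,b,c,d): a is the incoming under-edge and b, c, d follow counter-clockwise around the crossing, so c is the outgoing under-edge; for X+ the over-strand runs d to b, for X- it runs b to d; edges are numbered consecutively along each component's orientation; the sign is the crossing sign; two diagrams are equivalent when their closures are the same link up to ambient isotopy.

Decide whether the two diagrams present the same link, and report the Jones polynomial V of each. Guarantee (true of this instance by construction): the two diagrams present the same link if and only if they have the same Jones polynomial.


equivalent: no
V(D1) = t^(-13/2) - t^(-11/2) + t^(-9/2) - 2t^(-7/2) - t^(-3/2)  (w -3, c 11, <D> = A^-3 + 2A^5 - A^9 + A^13 - A^17)
V(D2) = t^(-11/2) - t^(-9/2) + t^(-7/2) - 2t^(-5/2) + t^(-3/2) - 2t^(-1/2)  [11 crossings, <D> = 2A^-13 - A^-9 + 2A^-5 - A^-1 + A^3 - A^7, w = -5]
key observation: 2 classes among 2 diagrams; unequal V(t) rules out equality


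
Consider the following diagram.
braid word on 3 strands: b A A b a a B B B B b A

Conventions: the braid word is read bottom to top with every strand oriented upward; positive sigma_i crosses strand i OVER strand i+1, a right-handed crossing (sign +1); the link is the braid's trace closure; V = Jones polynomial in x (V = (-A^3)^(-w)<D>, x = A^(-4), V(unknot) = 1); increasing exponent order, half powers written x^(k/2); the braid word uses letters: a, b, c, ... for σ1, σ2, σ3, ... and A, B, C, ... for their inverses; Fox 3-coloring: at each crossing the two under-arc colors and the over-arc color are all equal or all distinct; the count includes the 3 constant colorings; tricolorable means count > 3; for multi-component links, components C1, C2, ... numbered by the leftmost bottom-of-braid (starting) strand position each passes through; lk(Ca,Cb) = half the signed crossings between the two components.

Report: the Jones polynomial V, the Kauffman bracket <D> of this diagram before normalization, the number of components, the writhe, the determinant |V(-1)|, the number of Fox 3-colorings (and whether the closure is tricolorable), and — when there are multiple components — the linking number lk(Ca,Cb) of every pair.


Jones polynomial: V(x) = -x^-6 + 2x^-5 - 4x^-4 + 5x^-3 - 4x^-2 + 5x^-1 - 3 + 2x - x^2
<D> = -A^-14 + 2A^-10 - 3A^-6 + 5A^-2 - 4A^2 + 5A^6 - 4A^10 + 2A^14 - A^18; writhe -2
components 1, writhe -2 (12 crossings)
3-colorings: 9 of 3^12, det 27 — tricolorable
note: the word shrinks to σ2 σ1⁻¹ σ1⁻¹ σ2 σ1 σ1 σ2⁻¹ σ2⁻¹ σ2⁻¹ σ1⁻¹ after cancelling


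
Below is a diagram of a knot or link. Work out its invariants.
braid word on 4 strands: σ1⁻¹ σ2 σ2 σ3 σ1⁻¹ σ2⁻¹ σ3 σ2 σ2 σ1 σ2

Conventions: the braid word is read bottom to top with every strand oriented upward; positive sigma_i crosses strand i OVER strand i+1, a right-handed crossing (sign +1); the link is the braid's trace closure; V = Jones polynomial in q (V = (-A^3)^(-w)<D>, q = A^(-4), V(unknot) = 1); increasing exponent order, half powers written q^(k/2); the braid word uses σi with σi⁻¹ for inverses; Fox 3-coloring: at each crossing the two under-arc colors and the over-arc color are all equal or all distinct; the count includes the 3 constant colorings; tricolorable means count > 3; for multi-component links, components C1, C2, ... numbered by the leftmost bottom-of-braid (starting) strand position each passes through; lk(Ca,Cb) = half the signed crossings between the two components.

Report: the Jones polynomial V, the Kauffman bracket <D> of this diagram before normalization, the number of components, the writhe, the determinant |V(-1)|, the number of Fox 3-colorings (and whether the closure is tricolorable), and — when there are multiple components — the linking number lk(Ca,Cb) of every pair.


V = q + q^3 - q^4
<D> = A^-1 - A^3 - A^11 (w = +5)
1 component over 11 crossings, w = +5
9 Fox colorings among 3^11, |V(-1)| = 3: tricolorable
why: w = +5 shifts under R1 moves; the (-A^3)^(-5) factor cancels that in V


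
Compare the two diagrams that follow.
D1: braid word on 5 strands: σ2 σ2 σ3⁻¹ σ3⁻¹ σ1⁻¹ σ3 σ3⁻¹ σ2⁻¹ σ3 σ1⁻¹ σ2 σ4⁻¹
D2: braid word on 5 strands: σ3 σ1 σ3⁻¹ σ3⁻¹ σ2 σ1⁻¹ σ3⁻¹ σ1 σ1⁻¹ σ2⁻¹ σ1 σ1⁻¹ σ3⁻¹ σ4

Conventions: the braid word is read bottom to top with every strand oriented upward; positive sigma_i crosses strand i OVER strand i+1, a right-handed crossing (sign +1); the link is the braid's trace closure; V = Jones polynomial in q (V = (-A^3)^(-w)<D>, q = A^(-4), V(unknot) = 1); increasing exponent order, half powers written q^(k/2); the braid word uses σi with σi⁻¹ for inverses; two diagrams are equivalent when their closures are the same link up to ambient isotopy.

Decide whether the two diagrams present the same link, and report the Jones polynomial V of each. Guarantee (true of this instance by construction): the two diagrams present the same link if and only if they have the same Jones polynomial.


same link: no
V(D1) = -q^-3 + 2q^-2 - 2q^-1 + 3 - 2q + 2q^2 - q^3  [12 crossings, <D> = -A^-18 + 2A^-14 - 2A^-10 + 3A^-6 - 2A^-2 + 2A^2 - A^6, w = -2]
V(D2) = -q^-4 + q^-3 + q^-1  (w -2, c 14, <D> = A^-2 + A^6 - A^10)
note: comparing 2 Jones polynomials yields 2 groups


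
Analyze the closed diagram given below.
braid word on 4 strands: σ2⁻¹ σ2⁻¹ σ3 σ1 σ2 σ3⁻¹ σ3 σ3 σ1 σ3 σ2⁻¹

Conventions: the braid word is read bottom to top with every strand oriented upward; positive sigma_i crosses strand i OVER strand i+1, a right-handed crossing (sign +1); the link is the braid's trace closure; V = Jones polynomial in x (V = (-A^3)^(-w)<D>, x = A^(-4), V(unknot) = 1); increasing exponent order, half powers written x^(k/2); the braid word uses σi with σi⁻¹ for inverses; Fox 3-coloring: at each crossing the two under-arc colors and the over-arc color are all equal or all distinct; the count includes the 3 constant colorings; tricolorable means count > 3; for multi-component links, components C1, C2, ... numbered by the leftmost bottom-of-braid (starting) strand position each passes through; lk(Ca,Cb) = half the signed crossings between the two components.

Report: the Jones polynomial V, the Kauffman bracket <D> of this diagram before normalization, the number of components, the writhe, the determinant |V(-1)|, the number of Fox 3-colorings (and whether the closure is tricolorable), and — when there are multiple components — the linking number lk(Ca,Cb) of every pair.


V = -x^-1 + 2 - x + 2x^2 - x^3 + x^4 - x^5
<D> = A^-11 - A^-7 + A^-3 - 2A + A^5 - 2A^9 + A^13 (w = +3)
1 component over 11 crossings, w = +3
9 Fox colorings among 3^11, |V(-1)| = 9: tricolorable
why: the span of V is 6, forcing >= 6 crossings in any diagram


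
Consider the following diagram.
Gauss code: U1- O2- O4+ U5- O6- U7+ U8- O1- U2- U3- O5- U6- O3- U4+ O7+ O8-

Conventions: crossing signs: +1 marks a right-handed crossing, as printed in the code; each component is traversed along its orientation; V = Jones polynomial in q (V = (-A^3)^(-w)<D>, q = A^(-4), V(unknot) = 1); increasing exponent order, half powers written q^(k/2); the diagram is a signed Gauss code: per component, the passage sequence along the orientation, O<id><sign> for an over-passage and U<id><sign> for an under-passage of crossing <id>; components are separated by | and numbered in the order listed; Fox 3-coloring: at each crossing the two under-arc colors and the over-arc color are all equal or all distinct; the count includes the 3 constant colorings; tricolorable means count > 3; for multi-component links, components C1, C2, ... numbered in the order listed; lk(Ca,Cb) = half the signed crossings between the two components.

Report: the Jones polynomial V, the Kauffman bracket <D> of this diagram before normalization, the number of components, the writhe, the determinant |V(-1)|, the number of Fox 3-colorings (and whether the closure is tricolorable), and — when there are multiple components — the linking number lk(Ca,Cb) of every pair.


V(q) = -q^-6 + q^-5 - q^-4 + 2q^-3 - q^-2 + q^-1
bracket: A^-8 - A^-4 + 2 - A^4 + A^8 - A^12, w = -4
1 component, writhe -4, over 8 crossings
det 7, colorings 3 of 3^8 — not tricolorable
observation: w = -4 shifts under R1 moves; the (-A^3)^(4) factor cancels that in V


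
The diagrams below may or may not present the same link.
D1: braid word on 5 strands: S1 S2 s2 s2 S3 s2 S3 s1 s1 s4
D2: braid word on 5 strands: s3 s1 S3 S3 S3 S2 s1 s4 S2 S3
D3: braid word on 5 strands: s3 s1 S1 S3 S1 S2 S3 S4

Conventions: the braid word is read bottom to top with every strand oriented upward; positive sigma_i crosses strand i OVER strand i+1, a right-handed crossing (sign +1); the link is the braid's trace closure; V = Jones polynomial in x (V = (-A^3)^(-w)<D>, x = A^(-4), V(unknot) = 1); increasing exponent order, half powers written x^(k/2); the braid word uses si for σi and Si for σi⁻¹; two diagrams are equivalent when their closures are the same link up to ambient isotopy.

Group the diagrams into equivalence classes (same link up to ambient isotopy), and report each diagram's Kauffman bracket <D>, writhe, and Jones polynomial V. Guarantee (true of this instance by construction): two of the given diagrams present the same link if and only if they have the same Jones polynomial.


equivalence classes: {D1} | {D2} | {D3}
D1 (bracket A^-2 - A^2 + A^6 - A^10 + A^14; 10 crossings at w = +2): V = x^-2 - x^-1 + 1 - x + x^2
V(D2) = -x^-6 + 2x^-5 - 2x^-4 + 3x^-3 - 3x^-2 + 2x^-1 - 1 + x  (w -2, c 10, <D> = A^-10 - A^-6 + 2A^-2 - 3A^2 + 3A^6 - 2A^10 + 2A^14 - A^18)
V(D3) = 1  [8 crossings, <D> = A^-12, w = -4]
key observation: comparing 3 Jones polynomials yields 3 groups


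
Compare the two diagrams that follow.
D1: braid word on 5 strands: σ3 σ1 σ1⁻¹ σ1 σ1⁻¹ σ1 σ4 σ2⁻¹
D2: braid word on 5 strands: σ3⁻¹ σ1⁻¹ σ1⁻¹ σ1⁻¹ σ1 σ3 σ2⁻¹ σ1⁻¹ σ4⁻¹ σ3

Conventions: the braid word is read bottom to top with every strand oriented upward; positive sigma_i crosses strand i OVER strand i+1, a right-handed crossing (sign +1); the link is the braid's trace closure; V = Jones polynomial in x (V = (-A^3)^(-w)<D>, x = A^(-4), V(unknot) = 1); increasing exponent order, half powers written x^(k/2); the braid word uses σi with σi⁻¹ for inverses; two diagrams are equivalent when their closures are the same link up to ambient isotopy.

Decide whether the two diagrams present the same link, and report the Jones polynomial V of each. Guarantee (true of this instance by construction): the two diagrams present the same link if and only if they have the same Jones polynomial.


equivalent: no
V(D1) = 1  (w +2, c 8, <D> = A^6)
D2 (bracket A^-8 + 1 - A^4; 10 crossings at w = -4): V = -x^-4 + x^-3 + x^-1
why: 2 values of V(x) split the 2 diagrams


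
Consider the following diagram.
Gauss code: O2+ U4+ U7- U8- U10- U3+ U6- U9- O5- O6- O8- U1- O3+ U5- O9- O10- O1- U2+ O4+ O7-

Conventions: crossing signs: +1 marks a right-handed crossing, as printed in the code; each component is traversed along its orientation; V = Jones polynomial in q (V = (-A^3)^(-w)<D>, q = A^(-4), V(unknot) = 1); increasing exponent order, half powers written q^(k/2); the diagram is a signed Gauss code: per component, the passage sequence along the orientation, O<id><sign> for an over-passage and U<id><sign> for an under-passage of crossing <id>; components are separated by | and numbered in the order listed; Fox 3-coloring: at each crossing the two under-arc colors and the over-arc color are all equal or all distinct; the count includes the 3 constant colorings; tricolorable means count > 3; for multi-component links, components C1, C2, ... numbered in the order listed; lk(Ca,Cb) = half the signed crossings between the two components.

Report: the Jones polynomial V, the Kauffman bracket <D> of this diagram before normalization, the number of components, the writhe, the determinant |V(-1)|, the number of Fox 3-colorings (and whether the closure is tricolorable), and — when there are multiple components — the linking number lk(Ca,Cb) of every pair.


V(q) = -q^-4 + q^-3 + q^-1
bracket: A^-8 + 1 - A^4, w = -4
1 component, writhe -4, over 10 crossings
det 3, colorings 9 of 3^10 — tricolorable
observation: |V(-1)| = 3: so tricolorable, since 3 divides 3


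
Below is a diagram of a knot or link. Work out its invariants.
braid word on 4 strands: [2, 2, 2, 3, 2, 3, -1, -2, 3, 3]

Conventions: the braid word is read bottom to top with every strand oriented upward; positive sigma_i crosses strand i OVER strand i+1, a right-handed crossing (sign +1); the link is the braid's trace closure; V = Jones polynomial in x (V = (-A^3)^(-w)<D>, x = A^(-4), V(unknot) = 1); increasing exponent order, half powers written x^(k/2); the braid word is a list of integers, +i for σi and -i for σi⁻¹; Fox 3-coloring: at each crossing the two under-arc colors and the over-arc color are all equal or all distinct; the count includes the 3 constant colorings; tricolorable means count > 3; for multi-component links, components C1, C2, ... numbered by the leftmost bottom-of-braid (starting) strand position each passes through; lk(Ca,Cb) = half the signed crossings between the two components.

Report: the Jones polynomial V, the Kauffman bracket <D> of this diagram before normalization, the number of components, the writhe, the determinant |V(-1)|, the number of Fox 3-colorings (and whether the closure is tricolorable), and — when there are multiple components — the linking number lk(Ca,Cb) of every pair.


V(x) = -x^(5/2) - 2x^(9/2) + 2x^(11/2) - 2x^(13/2) + 2x^(15/2) - 2x^(17/2) + x^(19/2)
bracket: A^-20 - 2A^-16 + 2A^-12 - 2A^-8 + 2A^-4 - 2 - A^8, w = +6
2 components, writhe +6, over 10 crossings
lk(C1,C2) = +2
det 12, colorings 9 of 3^10 — tricolorable
observation: span 7 respects span(V) <= c + mu - 1 = 11 for this 2-component diagram


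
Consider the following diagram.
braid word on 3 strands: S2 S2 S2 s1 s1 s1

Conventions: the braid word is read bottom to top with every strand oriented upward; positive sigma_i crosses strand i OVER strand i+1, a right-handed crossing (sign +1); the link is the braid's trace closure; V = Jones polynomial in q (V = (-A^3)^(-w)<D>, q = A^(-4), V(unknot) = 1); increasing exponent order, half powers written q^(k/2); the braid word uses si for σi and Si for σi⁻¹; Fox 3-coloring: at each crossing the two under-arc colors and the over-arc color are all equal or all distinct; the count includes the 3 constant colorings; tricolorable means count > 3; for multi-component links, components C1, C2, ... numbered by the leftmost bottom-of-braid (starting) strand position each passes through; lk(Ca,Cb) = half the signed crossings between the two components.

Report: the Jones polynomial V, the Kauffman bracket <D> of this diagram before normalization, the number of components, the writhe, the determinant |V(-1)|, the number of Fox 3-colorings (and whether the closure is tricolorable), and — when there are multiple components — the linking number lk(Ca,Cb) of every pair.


V = -q^-3 + q^-2 - q^-1 + 3 - q + q^2 - q^3
<D> = -A^-12 + A^-8 - A^-4 + 3 - A^4 + A^8 - A^12 (w = 0)
1 component over 6 crossings, w = 0
27 Fox colorings among 3^6, |V(-1)| = 9: tricolorable
why: w = 0 (over 6 crossings) is diagram-only; (-A^3)^(0) removes it from V


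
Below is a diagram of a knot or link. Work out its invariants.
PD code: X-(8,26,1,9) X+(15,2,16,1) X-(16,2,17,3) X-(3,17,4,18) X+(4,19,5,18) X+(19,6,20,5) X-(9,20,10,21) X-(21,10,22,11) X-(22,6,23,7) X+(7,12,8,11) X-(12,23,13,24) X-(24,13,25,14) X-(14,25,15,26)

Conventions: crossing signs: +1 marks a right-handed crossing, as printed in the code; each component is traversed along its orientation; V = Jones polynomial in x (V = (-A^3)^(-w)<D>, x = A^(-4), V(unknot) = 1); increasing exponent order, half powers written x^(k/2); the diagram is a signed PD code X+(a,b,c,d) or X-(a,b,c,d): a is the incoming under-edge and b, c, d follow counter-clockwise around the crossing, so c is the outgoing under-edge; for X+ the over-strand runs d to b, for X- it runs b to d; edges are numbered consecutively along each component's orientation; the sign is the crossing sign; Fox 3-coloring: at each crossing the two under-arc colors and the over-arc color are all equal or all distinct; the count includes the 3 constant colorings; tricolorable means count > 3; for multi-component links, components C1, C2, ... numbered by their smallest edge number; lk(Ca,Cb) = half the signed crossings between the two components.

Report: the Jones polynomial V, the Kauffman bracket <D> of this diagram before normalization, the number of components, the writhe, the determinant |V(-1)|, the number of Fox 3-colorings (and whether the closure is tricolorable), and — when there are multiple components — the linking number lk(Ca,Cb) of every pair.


V(x) = x^(-17/2) - 2x^(-15/2) + 4x^(-13/2) - 4x^(-11/2) + 4x^(-9/2) - 5x^(-7/2) + 2x^(-5/2) - 2x^(-3/2)
bracket: 2A^-9 - 2A^-5 + 5A^-1 - 4A^3 + 4A^7 - 4A^11 + 2A^15 - A^19, w = -5
2 components, writhe -5, over 13 crossings
lk(C1,C2) = 0
det 24, colorings 9 of 3^13 — tricolorable
observation: all 2 components of this link are unlinked algebraically


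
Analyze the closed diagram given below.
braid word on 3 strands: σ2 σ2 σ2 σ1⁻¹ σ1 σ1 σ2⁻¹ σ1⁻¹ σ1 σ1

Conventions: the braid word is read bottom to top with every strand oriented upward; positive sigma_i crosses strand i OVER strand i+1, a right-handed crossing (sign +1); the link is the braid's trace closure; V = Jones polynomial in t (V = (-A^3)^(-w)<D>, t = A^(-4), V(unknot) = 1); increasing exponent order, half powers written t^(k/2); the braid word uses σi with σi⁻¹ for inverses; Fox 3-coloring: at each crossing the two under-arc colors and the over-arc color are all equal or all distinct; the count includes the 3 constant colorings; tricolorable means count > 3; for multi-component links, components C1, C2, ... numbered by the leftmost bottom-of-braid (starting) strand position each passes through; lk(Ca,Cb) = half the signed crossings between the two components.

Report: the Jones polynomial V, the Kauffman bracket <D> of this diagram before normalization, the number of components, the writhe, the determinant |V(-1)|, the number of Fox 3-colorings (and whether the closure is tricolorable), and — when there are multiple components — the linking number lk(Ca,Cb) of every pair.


V = t - t^2 + 2t^3 - t^4 + t^5 - t^6
<D> = -A^-12 + A^-8 - A^-4 + 2 - A^4 + A^8 (w = +4)
1 component over 10 crossings, w = +4
3 Fox colorings among 3^10, |V(-1)| = 7: not tricolorable
why: |V(-1)| = 7: so not tricolorable, since 3 does not divide 7
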